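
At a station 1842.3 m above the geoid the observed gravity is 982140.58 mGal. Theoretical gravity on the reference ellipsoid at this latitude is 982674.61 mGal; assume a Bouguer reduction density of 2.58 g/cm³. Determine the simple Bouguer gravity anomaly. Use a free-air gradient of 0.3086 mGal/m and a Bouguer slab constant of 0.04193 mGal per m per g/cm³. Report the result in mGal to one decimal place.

-164.8

Free-air correction = 0.3086 × 1842.3 = 568.53 mGal
Free-air anomaly = 982140.58 − 982674.61 + (568.53) = 34.50 mGal
Bouguer slab correction = 0.04193 × 2.58 × 1842.3 = 199.30 mGal
Simple Bouguer anomaly = 34.50 − (199.30) = -164.80 mGal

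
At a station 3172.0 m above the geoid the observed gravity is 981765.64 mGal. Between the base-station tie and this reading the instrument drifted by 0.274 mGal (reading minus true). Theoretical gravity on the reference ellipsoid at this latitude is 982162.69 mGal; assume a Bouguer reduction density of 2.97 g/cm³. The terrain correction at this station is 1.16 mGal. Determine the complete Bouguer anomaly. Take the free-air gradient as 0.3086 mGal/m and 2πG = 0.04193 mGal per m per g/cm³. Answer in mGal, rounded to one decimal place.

Drift-corrected reading = 981765.64 − (0.274) = 981765.366 mGal
Free-air correction = 0.3086 × 3172.0 = 978.88 mGal
Free-air anomaly = 981765.366 − 982162.69 + (978.88) = 581.556 mGal
Bouguer slab correction = 0.04193 × 2.97 × 3172.0 = 395.02 mGal
Simple Bouguer anomaly = 581.556 − (395.02) = 186.536 mGal
Complete Bouguer anomaly = 186.536 + 1.16 = 187.696 mGal

187.7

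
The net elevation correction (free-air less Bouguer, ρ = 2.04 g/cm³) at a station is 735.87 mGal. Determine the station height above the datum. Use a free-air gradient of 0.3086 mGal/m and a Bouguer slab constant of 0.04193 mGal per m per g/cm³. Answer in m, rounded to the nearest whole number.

3299

Combined gradient = 0.3086 − 0.04193 × 2.04 = 0.2230628 mGal/m
h = 735.87 / 0.2230628 = 3298.94 m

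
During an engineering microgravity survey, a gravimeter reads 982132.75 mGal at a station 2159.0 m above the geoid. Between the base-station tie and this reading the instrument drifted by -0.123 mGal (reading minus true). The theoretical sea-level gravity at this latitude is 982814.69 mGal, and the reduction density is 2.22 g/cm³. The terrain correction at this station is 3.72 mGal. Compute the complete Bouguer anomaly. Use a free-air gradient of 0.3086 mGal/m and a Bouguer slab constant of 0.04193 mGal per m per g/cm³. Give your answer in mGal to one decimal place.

Drift-corrected reading = 982132.75 − (-0.123) = 982132.873 mGal
Free-air correction = 0.3086 × 2159.0 = 666.27 mGal
Free-air anomaly = 982132.873 − 982814.69 + (666.27) = -15.547 mGal
Bouguer slab correction = 0.04193 × 2.22 × 2159.0 = 200.97 mGal
Simple Bouguer anomaly = -15.547 − (200.97) = -216.517 mGal
Complete Bouguer anomaly = -216.517 + 3.72 = -212.797 mGal

-212.8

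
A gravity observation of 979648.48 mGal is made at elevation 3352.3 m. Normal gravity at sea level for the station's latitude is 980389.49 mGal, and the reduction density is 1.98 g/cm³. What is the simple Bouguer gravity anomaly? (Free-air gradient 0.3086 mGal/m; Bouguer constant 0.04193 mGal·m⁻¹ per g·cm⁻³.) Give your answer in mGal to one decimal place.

Free-air correction = 0.3086 × 3352.3 = 1034.52 mGal
Free-air anomaly = 979648.48 − 980389.49 + (1034.52) = 293.51 mGal
Bouguer slab correction = 0.04193 × 1.98 × 3352.3 = 278.31 mGal
Simple Bouguer anomaly = 293.51 − (278.31) = 15.20 mGal

15.2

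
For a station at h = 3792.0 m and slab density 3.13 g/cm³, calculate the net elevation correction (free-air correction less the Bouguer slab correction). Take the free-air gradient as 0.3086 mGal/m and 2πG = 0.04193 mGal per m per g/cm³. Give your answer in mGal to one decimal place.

Combined gradient = 0.3086 − 0.04193 × 3.13 = 0.1773591 mGal/m
Combined elevation correction = 0.1773591 × 3792.0 = 672.5 mGal

672.5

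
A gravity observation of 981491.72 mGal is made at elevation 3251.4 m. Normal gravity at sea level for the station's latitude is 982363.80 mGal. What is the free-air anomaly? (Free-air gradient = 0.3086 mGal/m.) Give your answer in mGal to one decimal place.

Free-air correction = 0.3086 × 3251.4 = 1003.38 mGal
Free-air anomaly = 981491.72 − 982363.80 + (1003.38) = 131.30 mGal

131.3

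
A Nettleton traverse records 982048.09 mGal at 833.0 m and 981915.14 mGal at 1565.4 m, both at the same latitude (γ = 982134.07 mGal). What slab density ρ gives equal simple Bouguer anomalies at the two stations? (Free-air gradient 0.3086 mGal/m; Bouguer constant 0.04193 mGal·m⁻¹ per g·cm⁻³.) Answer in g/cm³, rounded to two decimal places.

3.03

Δg_obs = 981915.14 − 982048.09 = -132.95 mGal over Δh = 1565.4 − 833.0 = 732.4 m
Equal Bouguer anomalies ⇒ Δg_obs + (0.3086 − 0.04193ρ)·Δh = 0
0.3086 − 0.04193ρ = −Δg_obs/Δh = 0.18153
ρ = (0.3086 − 0.18153) / 0.04193 = 3.03 g/cm³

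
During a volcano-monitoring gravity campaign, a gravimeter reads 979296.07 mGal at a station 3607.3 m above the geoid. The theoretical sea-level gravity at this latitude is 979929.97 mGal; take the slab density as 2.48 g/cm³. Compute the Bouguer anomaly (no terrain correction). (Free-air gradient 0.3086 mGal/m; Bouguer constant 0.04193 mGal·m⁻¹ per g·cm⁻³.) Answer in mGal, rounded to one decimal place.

Free-air correction = 0.3086 × 3607.3 = 1113.21 mGal
Free-air anomaly = 979296.07 − 979929.97 + (1113.21) = 479.31 mGal
Bouguer slab correction = 0.04193 × 2.48 × 3607.3 = 375.11 mGal
Simple Bouguer anomaly = 479.31 − (375.11) = 104.20 mGal

104.2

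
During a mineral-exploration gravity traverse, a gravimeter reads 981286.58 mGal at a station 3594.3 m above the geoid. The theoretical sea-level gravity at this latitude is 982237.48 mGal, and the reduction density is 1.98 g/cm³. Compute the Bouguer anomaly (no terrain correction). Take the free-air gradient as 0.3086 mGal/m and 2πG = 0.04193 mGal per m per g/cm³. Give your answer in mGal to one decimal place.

-140.1

Free-air correction = 0.3086 × 3594.3 = 1109.20 mGal
Free-air anomaly = 981286.58 − 982237.48 + (1109.20) = 158.30 mGal
Bouguer slab correction = 0.04193 × 1.98 × 3594.3 = 298.40 mGal
Simple Bouguer anomaly = 158.30 − (298.40) = -140.10 mGal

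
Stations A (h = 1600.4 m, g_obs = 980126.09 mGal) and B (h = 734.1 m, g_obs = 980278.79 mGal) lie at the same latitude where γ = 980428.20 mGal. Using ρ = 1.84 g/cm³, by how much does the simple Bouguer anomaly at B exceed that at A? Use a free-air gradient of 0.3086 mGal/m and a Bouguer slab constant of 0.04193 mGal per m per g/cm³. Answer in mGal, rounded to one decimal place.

-47.8

Δg_SB(A) = 980126.09 − 980428.20 + 0.3086×1600.4 − 0.04193×1.84×1600.4 = 68.30 mGal
Δg_SB(B) = 980278.79 − 980428.20 + 0.3086×734.1 − 0.04193×1.84×734.1 = 20.50 mGal
Difference = 20.50 − (68.30) = -47.80 mGal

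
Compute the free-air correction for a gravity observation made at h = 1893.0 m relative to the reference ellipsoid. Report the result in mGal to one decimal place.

Free-air correction = 0.3086 × 1893.0 = 584.2 mGal

584.2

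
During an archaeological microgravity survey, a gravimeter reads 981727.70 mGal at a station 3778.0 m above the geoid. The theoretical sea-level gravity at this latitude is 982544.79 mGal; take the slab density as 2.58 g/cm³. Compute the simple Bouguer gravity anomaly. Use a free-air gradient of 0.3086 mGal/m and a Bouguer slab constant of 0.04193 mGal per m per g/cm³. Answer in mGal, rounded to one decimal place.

-59.9

Free-air correction = 0.3086 × 3778.0 = 1165.89 mGal
Free-air anomaly = 981727.70 − 982544.79 + (1165.89) = 348.80 mGal
Bouguer slab correction = 0.04193 × 2.58 × 3778.0 = 408.70 mGal
Simple Bouguer anomaly = 348.80 − (408.70) = -59.90 mGal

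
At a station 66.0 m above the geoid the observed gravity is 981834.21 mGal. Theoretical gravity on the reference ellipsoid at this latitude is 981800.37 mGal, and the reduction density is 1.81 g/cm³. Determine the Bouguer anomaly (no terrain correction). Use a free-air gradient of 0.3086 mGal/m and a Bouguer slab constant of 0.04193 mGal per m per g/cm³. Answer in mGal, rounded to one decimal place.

Free-air correction = 0.3086 × 66.0 = 20.37 mGal
Free-air anomaly = 981834.21 − 981800.37 + (20.37) = 54.21 mGal
Bouguer slab correction = 0.04193 × 1.81 × 66.0 = 5.01 mGal
Simple Bouguer anomaly = 54.21 − (5.01) = 49.20 mGal

49.2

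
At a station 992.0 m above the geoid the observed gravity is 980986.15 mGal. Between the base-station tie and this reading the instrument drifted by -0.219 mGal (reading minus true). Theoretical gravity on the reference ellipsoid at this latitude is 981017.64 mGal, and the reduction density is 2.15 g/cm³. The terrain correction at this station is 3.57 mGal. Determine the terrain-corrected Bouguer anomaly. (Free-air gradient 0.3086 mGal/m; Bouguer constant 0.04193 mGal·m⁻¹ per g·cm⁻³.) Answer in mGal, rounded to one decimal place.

189.0

Drift-corrected reading = 980986.15 − (-0.219) = 980986.369 mGal
Free-air correction = 0.3086 × 992.0 = 306.13 mGal
Free-air anomaly = 980986.369 − 981017.64 + (306.13) = 274.859 mGal
Bouguer slab correction = 0.04193 × 2.15 × 992.0 = 89.43 mGal
Simple Bouguer anomaly = 274.859 − (89.43) = 185.429 mGal
Complete Bouguer anomaly = 185.429 + 3.57 = 188.999 mGal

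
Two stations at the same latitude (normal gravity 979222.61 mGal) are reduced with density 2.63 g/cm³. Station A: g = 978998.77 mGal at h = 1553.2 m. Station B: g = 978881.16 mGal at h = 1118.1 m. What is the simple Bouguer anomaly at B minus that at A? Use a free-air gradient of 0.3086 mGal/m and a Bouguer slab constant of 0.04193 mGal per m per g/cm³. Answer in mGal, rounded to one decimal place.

Δg_SB(A) = 978998.77 − 979222.61 + 0.3086×1553.2 − 0.04193×2.63×1553.2 = 84.20 mGal
Δg_SB(B) = 978881.16 − 979222.61 + 0.3086×1118.1 − 0.04193×2.63×1118.1 = -119.70 mGal
Difference = -119.70 − (84.20) = -203.90 mGal

-203.9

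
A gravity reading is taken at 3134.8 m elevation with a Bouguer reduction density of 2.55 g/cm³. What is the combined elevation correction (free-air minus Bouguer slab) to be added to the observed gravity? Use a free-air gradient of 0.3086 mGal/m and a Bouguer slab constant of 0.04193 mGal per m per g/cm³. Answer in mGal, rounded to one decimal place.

Combined gradient = 0.3086 − 0.04193 × 2.55 = 0.2016785 mGal/m
Combined elevation correction = 0.2016785 × 3134.8 = 632.2 mGal

632.2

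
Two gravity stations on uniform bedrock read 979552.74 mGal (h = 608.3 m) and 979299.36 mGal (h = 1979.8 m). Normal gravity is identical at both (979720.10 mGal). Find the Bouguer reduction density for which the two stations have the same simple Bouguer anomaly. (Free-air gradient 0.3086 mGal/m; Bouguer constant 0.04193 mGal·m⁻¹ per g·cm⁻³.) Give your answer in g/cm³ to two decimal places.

Δg_obs = 979299.36 − 979552.74 = -253.38 mGal over Δh = 1979.8 − 608.3 = 1371.5 m
Equal Bouguer anomalies ⇒ Δg_obs + (0.3086 − 0.04193ρ)·Δh = 0
0.3086 − 0.04193ρ = −Δg_obs/Δh = 0.18475
ρ = (0.3086 − 0.18475) / 0.04193 = 2.95 g/cm³

2.95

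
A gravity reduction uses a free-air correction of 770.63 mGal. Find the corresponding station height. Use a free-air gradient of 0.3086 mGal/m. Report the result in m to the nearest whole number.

2497

h = 770.63 / 0.3086 = 2497.18 m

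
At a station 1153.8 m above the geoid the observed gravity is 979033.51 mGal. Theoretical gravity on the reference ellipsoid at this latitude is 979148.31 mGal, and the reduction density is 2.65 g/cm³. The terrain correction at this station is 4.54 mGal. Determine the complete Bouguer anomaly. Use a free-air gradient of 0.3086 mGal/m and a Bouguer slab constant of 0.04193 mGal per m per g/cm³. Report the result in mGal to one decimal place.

Free-air correction = 0.3086 × 1153.8 = 356.06 mGal
Free-air anomaly = 979033.51 − 979148.31 + (356.06) = 241.26 mGal
Bouguer slab correction = 0.04193 × 2.65 × 1153.8 = 128.20 mGal
Simple Bouguer anomaly = 241.26 − (128.20) = 113.06 mGal
Complete Bouguer anomaly = 113.06 + 4.54 = 117.60 mGal

117.6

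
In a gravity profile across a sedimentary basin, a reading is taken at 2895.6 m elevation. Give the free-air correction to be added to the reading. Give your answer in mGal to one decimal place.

Free-air correction = 0.3086 × 2895.6 = 893.6 mGal

893.6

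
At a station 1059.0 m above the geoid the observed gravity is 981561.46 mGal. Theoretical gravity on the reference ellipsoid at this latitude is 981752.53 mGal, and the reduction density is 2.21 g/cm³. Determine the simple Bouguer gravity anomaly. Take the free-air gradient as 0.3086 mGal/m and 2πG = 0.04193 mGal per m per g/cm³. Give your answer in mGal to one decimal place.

37.6

Free-air correction = 0.3086 × 1059.0 = 326.81 mGal
Free-air anomaly = 981561.46 − 981752.53 + (326.81) = 135.74 mGal
Bouguer slab correction = 0.04193 × 2.21 × 1059.0 = 98.13 mGal
Simple Bouguer anomaly = 135.74 − (98.13) = 37.61 mGal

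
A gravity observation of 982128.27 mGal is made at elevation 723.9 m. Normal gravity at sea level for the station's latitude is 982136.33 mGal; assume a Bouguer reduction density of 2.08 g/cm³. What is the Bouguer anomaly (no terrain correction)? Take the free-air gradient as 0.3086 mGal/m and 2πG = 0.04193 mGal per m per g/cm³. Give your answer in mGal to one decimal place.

152.2

Free-air correction = 0.3086 × 723.9 = 223.40 mGal
Free-air anomaly = 982128.27 − 982136.33 + (223.40) = 215.34 mGal
Bouguer slab correction = 0.04193 × 2.08 × 723.9 = 63.13 mGal
Simple Bouguer anomaly = 215.34 − (63.13) = 152.21 mGal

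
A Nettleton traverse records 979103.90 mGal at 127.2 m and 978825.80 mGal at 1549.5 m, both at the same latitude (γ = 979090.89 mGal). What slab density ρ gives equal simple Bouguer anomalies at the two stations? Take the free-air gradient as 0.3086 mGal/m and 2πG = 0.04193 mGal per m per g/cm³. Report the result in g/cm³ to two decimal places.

2.70

Δg_obs = 978825.80 − 979103.90 = -278.10 mGal over Δh = 1549.5 − 127.2 = 1422.3 m
Equal Bouguer anomalies ⇒ Δg_obs + (0.3086 − 0.04193ρ)·Δh = 0
0.3086 − 0.04193ρ = −Δg_obs/Δh = 0.19553
ρ = (0.3086 − 0.19553) / 0.04193 = 2.70 g/cm³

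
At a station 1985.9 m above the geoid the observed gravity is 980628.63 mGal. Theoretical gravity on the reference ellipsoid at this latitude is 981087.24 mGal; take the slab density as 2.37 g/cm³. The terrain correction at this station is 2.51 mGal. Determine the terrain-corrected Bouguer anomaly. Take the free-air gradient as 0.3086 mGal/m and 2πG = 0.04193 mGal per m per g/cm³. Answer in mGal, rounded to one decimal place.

Free-air correction = 0.3086 × 1985.9 = 612.85 mGal
Free-air anomaly = 980628.63 − 981087.24 + (612.85) = 154.24 mGal
Bouguer slab correction = 0.04193 × 2.37 × 1985.9 = 197.35 mGal
Simple Bouguer anomaly = 154.24 − (197.35) = -43.11 mGal
Complete Bouguer anomaly = -43.11 + 2.51 = -40.60 mGal

-40.6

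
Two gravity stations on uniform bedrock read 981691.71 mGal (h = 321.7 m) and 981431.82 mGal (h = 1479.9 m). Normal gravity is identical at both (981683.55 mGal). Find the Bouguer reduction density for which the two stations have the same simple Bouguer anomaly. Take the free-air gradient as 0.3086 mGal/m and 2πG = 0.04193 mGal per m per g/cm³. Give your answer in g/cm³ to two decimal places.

Δg_obs = 981431.82 − 981691.71 = -259.89 mGal over Δh = 1479.9 − 321.7 = 1158.2 m
Equal Bouguer anomalies ⇒ Δg_obs + (0.3086 − 0.04193ρ)·Δh = 0
0.3086 − 0.04193ρ = −Δg_obs/Δh = 0.22439
ρ = (0.3086 − 0.22439) / 0.04193 = 2.01 g/cm³

2.01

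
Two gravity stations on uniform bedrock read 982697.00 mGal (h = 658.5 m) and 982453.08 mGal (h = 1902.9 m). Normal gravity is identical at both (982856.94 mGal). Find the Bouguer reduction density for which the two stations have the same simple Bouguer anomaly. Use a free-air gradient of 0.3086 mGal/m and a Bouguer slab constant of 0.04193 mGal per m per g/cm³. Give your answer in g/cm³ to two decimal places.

2.69

Δg_obs = 982453.08 − 982697.00 = -243.92 mGal over Δh = 1902.9 − 658.5 = 1244.4 m
Equal Bouguer anomalies ⇒ Δg_obs + (0.3086 − 0.04193ρ)·Δh = 0
0.3086 − 0.04193ρ = −Δg_obs/Δh = 0.19601
ρ = (0.3086 − 0.19601) / 0.04193 = 2.69 g/cm³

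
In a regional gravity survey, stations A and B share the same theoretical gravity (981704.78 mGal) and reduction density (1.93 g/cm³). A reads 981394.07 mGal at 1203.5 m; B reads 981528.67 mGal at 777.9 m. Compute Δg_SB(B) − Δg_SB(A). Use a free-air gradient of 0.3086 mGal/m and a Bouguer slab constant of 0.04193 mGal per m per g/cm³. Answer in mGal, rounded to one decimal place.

Δg_SB(A) = 981394.07 − 981704.78 + 0.3086×1203.5 − 0.04193×1.93×1203.5 = -36.70 mGal
Δg_SB(B) = 981528.67 − 981704.78 + 0.3086×777.9 − 0.04193×1.93×777.9 = 1.00 mGal
Difference = 1.00 − (-36.70) = 37.70 mGal

37.7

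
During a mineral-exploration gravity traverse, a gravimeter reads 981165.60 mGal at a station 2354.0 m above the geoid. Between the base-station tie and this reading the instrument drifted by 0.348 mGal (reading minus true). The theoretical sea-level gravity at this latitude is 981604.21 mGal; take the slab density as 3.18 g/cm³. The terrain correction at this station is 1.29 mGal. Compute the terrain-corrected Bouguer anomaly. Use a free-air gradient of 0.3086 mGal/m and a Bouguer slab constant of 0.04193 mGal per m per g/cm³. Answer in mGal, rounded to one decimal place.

Drift-corrected reading = 981165.60 − (0.348) = 981165.252 mGal
Free-air correction = 0.3086 × 2354.0 = 726.44 mGal
Free-air anomaly = 981165.252 − 981604.21 + (726.44) = 287.482 mGal
Bouguer slab correction = 0.04193 × 3.18 × 2354.0 = 313.88 mGal
Simple Bouguer anomaly = 287.482 − (313.88) = -26.398 mGal
Complete Bouguer anomaly = -26.398 + 1.29 = -25.108 mGal

-25.1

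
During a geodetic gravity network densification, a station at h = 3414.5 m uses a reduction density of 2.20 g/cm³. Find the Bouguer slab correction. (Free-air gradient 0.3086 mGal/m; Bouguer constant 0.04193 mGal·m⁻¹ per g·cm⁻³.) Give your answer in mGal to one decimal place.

Bouguer slab correction = 0.04193 × 2.20 × 3414.5 = 315.0 mGal

315.0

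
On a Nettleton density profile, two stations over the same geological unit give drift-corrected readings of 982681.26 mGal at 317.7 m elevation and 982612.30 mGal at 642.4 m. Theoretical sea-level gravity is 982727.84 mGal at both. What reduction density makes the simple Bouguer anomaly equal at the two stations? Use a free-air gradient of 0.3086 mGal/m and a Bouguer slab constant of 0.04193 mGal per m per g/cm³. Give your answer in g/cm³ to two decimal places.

Δg_obs = 982612.30 − 982681.26 = -68.96 mGal over Δh = 642.4 − 317.7 = 324.7 m
Equal Bouguer anomalies ⇒ Δg_obs + (0.3086 − 0.04193ρ)·Δh = 0
0.3086 − 0.04193ρ = −Δg_obs/Δh = 0.21238
ρ = (0.3086 − 0.21238) / 0.04193 = 2.29 g/cm³

2.29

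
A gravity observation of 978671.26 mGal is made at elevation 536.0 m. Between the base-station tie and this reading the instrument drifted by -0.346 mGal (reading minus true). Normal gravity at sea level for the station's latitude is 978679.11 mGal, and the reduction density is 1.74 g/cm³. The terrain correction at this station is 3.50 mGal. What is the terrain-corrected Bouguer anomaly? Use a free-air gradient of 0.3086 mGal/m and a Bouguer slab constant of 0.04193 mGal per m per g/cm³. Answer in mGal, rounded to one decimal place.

Drift-corrected reading = 978671.26 − (-0.346) = 978671.606 mGal
Free-air correction = 0.3086 × 536.0 = 165.41 mGal
Free-air anomaly = 978671.606 − 978679.11 + (165.41) = 157.906 mGal
Bouguer slab correction = 0.04193 × 1.74 × 536.0 = 39.11 mGal
Simple Bouguer anomaly = 157.906 − (39.11) = 118.796 mGal
Complete Bouguer anomaly = 118.796 + 3.50 = 122.296 mGal

122.3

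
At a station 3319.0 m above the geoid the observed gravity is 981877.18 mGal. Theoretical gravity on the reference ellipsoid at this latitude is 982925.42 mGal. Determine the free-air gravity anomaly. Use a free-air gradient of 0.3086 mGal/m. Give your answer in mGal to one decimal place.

Free-air correction = 0.3086 × 3319.0 = 1024.24 mGal
Free-air anomaly = 981877.18 − 982925.42 + (1024.24) = -24.00 mGal

-24.0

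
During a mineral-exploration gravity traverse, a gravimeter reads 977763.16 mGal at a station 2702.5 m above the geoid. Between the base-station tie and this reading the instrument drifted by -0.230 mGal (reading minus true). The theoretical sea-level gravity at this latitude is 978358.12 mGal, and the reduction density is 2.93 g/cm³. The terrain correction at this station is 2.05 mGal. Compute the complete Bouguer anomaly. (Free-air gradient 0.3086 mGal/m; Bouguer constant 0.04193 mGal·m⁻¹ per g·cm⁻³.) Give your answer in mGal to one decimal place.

-90.7

Drift-corrected reading = 977763.16 − (-0.230) = 977763.390 mGal
Free-air correction = 0.3086 × 2702.5 = 833.99 mGal
Free-air anomaly = 977763.390 − 978358.12 + (833.99) = 239.260 mGal
Bouguer slab correction = 0.04193 × 2.93 × 2702.5 = 332.02 mGal
Simple Bouguer anomaly = 239.260 − (332.02) = -92.760 mGal
Complete Bouguer anomaly = -92.760 + 2.05 = -90.710 mGal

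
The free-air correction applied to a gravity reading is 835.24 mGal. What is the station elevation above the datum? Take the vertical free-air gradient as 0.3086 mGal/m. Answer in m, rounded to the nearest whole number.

h = 835.24 / 0.3086 = 2706.55 m

2707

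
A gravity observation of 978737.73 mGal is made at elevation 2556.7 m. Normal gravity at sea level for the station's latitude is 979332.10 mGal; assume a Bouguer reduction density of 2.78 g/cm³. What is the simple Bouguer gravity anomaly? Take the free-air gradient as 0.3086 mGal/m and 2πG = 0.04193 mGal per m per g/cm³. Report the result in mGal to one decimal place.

Free-air correction = 0.3086 × 2556.7 = 789.00 mGal
Free-air anomaly = 978737.73 − 979332.10 + (789.00) = 194.63 mGal
Bouguer slab correction = 0.04193 × 2.78 × 2556.7 = 298.02 mGal
Simple Bouguer anomaly = 194.63 − (298.02) = -103.39 mGal

-103.4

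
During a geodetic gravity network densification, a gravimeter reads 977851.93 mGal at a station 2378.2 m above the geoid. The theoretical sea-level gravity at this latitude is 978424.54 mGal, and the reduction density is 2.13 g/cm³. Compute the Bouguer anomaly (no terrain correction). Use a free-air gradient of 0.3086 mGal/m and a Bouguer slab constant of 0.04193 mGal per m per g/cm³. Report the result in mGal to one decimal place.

-51.1

Free-air correction = 0.3086 × 2378.2 = 733.91 mGal
Free-air anomaly = 977851.93 − 978424.54 + (733.91) = 161.30 mGal
Bouguer slab correction = 0.04193 × 2.13 × 2378.2 = 212.40 mGal
Simple Bouguer anomaly = 161.30 − (212.40) = -51.10 mGal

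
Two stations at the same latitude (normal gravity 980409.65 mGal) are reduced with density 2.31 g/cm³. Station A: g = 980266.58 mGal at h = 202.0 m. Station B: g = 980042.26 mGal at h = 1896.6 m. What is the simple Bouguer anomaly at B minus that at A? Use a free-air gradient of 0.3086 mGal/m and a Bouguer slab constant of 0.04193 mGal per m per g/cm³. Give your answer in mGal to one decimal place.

Δg_SB(A) = 980266.58 − 980409.65 + 0.3086×202.0 − 0.04193×2.31×202.0 = -100.30 mGal
Δg_SB(B) = 980042.26 − 980409.65 + 0.3086×1896.6 − 0.04193×2.31×1896.6 = 34.20 mGal
Difference = 34.20 − (-100.30) = 134.50 mGal

134.5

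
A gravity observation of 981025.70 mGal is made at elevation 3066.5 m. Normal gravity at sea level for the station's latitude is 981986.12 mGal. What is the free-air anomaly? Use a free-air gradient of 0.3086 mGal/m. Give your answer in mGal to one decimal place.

Free-air correction = 0.3086 × 3066.5 = 946.32 mGal
Free-air anomaly = 981025.70 − 981986.12 + (946.32) = -14.10 mGal

-14.1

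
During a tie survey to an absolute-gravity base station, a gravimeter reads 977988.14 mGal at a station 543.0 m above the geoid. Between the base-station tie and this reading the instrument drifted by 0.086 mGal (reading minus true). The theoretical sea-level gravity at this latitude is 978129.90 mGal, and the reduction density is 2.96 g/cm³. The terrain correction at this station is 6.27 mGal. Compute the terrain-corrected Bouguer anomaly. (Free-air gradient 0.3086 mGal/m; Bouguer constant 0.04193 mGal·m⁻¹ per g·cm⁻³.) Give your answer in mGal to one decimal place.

-35.4

Drift-corrected reading = 977988.14 − (0.086) = 977988.054 mGal
Free-air correction = 0.3086 × 543.0 = 167.57 mGal
Free-air anomaly = 977988.054 − 978129.90 + (167.57) = 25.724 mGal
Bouguer slab correction = 0.04193 × 2.96 × 543.0 = 67.39 mGal
Simple Bouguer anomaly = 25.724 − (67.39) = -41.666 mGal
Complete Bouguer anomaly = -41.666 + 6.27 = -35.396 mGal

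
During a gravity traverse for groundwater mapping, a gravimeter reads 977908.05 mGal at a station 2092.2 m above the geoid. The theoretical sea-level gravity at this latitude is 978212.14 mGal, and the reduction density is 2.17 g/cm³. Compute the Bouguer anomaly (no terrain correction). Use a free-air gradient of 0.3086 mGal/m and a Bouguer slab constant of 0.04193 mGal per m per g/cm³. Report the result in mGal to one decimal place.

151.2

Free-air correction = 0.3086 × 2092.2 = 645.65 mGal
Free-air anomaly = 977908.05 − 978212.14 + (645.65) = 341.56 mGal
Bouguer slab correction = 0.04193 × 2.17 × 2092.2 = 190.37 mGal
Simple Bouguer anomaly = 341.56 − (190.37) = 151.19 mGal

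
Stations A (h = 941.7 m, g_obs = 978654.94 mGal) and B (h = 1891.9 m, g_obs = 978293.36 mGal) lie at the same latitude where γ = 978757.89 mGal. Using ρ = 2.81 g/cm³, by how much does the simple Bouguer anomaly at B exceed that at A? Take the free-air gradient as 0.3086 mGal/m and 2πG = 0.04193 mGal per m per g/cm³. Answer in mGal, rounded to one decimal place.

-180.3

Δg_SB(A) = 978654.94 − 978757.89 + 0.3086×941.7 − 0.04193×2.81×941.7 = 76.70 mGal
Δg_SB(B) = 978293.36 − 978757.89 + 0.3086×1891.9 − 0.04193×2.81×1891.9 = -103.60 mGal
Difference = -103.60 − (76.70) = -180.30 mGal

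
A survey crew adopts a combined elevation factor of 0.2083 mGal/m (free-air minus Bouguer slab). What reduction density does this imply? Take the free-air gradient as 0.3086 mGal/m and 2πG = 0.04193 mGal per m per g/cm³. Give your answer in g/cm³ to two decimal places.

2.39

0.2083 = 0.3086 − 0.04193 × ρ
ρ = (0.3086 − 0.2083) / 0.04193 = 2.39 g/cm³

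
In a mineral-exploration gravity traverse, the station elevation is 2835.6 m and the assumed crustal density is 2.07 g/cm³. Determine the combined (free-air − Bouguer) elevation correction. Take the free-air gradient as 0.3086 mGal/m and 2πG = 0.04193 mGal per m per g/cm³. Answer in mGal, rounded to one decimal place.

Combined gradient = 0.3086 − 0.04193 × 2.07 = 0.2218049 mGal/m
Combined elevation correction = 0.2218049 × 2835.6 = 628.9 mGal

628.9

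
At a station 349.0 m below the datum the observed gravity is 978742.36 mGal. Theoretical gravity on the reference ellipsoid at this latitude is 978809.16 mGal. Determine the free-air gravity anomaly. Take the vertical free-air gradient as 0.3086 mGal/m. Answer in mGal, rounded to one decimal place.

-174.5

Free-air correction = 0.3086 × -349.0 = -107.70 mGal
Free-air anomaly = 978742.36 − 978809.16 + (-107.70) = -174.50 mGal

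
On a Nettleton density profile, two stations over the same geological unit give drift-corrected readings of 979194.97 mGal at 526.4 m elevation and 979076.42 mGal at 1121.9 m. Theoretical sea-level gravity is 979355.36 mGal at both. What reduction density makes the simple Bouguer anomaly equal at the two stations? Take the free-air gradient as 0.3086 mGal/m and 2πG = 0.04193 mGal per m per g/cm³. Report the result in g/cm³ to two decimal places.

2.61

Δg_obs = 979076.42 − 979194.97 = -118.55 mGal over Δh = 1121.9 − 526.4 = 595.5 m
Equal Bouguer anomalies ⇒ Δg_obs + (0.3086 − 0.04193ρ)·Δh = 0
0.3086 − 0.04193ρ = −Δg_obs/Δh = 0.19908
ρ = (0.3086 − 0.19908) / 0.04193 = 2.61 g/cm³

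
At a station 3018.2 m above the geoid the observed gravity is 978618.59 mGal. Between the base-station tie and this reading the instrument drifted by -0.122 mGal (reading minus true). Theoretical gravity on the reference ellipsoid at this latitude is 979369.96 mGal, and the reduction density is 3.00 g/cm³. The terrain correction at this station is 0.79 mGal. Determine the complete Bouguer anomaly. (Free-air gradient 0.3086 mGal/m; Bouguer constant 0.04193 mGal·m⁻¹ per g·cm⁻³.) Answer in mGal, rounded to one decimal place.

Drift-corrected reading = 978618.59 − (-0.122) = 978618.712 mGal
Free-air correction = 0.3086 × 3018.2 = 931.42 mGal
Free-air anomaly = 978618.712 − 979369.96 + (931.42) = 180.172 mGal
Bouguer slab correction = 0.04193 × 3.00 × 3018.2 = 379.66 mGal
Simple Bouguer anomaly = 180.172 − (379.66) = -199.488 mGal
Complete Bouguer anomaly = -199.488 + 0.79 = -198.698 mGal

-198.7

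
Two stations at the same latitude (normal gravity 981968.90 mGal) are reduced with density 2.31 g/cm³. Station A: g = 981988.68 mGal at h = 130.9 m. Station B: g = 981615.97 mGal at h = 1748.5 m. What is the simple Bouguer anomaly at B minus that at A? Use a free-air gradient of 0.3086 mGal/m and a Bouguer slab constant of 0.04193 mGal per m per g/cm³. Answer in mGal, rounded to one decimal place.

-30.2

Δg_SB(A) = 981988.68 − 981968.90 + 0.3086×130.9 − 0.04193×2.31×130.9 = 47.50 mGal
Δg_SB(B) = 981615.97 − 981968.90 + 0.3086×1748.5 − 0.04193×2.31×1748.5 = 17.30 mGal
Difference = 17.30 − (47.50) = -30.20 mGal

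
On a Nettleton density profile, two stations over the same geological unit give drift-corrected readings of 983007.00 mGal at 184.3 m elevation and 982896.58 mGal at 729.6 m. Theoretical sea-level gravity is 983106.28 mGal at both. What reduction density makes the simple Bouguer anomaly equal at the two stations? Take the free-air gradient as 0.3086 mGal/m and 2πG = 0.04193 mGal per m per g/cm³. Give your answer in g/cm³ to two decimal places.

Δg_obs = 982896.58 − 983007.00 = -110.42 mGal over Δh = 729.6 − 184.3 = 545.3 m
Equal Bouguer anomalies ⇒ Δg_obs + (0.3086 − 0.04193ρ)·Δh = 0
0.3086 − 0.04193ρ = −Δg_obs/Δh = 0.20249
ρ = (0.3086 − 0.20249) / 0.04193 = 2.53 g/cm³

2.53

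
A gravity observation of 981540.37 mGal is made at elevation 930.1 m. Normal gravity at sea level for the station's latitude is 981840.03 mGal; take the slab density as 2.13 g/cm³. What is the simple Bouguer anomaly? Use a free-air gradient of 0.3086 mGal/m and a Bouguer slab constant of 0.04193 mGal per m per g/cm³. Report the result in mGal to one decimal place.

Free-air correction = 0.3086 × 930.1 = 287.03 mGal
Free-air anomaly = 981540.37 − 981840.03 + (287.03) = -12.63 mGal
Bouguer slab correction = 0.04193 × 2.13 × 930.1 = 83.07 mGal
Simple Bouguer anomaly = -12.63 − (83.07) = -95.70 mGal

-95.7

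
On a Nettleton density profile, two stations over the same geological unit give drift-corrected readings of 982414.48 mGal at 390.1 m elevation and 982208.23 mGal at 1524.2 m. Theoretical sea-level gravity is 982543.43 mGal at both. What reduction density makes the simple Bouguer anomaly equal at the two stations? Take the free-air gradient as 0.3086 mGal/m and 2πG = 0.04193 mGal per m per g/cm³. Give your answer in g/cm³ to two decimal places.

3.02

Δg_obs = 982208.23 − 982414.48 = -206.25 mGal over Δh = 1524.2 − 390.1 = 1134.1 m
Equal Bouguer anomalies ⇒ Δg_obs + (0.3086 − 0.04193ρ)·Δh = 0
0.3086 − 0.04193ρ = −Δg_obs/Δh = 0.18186
ρ = (0.3086 − 0.18186) / 0.04193 = 3.02 g/cm³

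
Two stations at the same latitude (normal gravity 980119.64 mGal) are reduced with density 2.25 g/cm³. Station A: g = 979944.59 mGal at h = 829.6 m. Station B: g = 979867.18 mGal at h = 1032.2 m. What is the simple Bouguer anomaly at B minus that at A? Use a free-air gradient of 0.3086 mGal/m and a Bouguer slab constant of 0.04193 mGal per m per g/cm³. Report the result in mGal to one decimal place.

Δg_SB(A) = 979944.59 − 980119.64 + 0.3086×829.6 − 0.04193×2.25×829.6 = 2.70 mGal
Δg_SB(B) = 979867.18 − 980119.64 + 0.3086×1032.2 − 0.04193×2.25×1032.2 = -31.30 mGal
Difference = -31.30 − (2.70) = -34.00 mGal

-34.0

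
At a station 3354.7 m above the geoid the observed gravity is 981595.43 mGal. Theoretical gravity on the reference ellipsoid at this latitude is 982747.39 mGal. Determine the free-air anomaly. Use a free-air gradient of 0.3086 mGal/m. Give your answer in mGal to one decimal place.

-116.7

Free-air correction = 0.3086 × 3354.7 = 1035.26 mGal
Free-air anomaly = 981595.43 − 982747.39 + (1035.26) = -116.70 mGal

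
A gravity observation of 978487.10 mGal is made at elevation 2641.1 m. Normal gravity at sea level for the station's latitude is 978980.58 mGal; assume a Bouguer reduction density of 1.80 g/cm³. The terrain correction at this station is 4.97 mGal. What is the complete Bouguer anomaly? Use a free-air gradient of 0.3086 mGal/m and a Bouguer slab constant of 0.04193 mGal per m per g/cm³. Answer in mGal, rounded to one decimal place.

Free-air correction = 0.3086 × 2641.1 = 815.04 mGal
Free-air anomaly = 978487.10 − 978980.58 + (815.04) = 321.56 mGal
Bouguer slab correction = 0.04193 × 1.80 × 2641.1 = 199.33 mGal
Simple Bouguer anomaly = 321.56 − (199.33) = 122.23 mGal
Complete Bouguer anomaly = 122.23 + 4.97 = 127.20 mGal

127.2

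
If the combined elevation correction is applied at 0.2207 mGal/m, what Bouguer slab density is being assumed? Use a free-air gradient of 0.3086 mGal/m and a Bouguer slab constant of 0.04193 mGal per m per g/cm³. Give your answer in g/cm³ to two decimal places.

0.2207 = 0.3086 − 0.04193 × ρ
ρ = (0.3086 − 0.2207) / 0.04193 = 2.10 g/cm³

2.10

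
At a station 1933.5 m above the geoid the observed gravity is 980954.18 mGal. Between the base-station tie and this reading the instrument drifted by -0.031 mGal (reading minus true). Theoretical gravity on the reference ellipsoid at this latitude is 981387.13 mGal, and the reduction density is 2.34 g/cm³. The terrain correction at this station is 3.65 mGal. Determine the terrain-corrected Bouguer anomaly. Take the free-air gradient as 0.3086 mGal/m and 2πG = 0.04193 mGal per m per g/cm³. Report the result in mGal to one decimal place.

Drift-corrected reading = 980954.18 − (-0.031) = 980954.211 mGal
Free-air correction = 0.3086 × 1933.5 = 596.68 mGal
Free-air anomaly = 980954.211 − 981387.13 + (596.68) = 163.761 mGal
Bouguer slab correction = 0.04193 × 2.34 × 1933.5 = 189.71 mGal
Simple Bouguer anomaly = 163.761 − (189.71) = -25.949 mGal
Complete Bouguer anomaly = -25.949 + 3.65 = -22.299 mGal

-22.3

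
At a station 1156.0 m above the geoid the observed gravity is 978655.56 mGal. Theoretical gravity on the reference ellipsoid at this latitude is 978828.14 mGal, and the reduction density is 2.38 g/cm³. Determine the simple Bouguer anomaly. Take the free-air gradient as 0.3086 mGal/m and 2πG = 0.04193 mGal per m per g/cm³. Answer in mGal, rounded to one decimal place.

Free-air correction = 0.3086 × 1156.0 = 356.74 mGal
Free-air anomaly = 978655.56 − 978828.14 + (356.74) = 184.16 mGal
Bouguer slab correction = 0.04193 × 2.38 × 1156.0 = 115.36 mGal
Simple Bouguer anomaly = 184.16 − (115.36) = 68.80 mGal

68.8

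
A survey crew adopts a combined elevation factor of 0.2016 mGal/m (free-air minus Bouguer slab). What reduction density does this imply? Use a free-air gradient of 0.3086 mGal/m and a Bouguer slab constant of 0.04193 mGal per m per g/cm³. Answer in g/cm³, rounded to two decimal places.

0.2016 = 0.3086 − 0.04193 × ρ
ρ = (0.3086 − 0.2016) / 0.04193 = 2.55 g/cm³

2.55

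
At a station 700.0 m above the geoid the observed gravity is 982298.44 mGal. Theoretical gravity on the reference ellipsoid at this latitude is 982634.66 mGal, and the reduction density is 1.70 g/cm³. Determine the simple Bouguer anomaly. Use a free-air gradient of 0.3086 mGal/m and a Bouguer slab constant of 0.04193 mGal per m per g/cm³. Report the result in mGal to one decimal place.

Free-air correction = 0.3086 × 700.0 = 216.02 mGal
Free-air anomaly = 982298.44 − 982634.66 + (216.02) = -120.20 mGal
Bouguer slab correction = 0.04193 × 1.70 × 700.0 = 49.90 mGal
Simple Bouguer anomaly = -120.20 − (49.90) = -170.10 mGal

-170.1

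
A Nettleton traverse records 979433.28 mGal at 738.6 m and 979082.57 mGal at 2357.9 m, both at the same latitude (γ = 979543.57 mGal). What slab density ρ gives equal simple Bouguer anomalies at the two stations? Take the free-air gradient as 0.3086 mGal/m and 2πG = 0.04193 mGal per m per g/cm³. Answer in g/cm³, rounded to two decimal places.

2.19

Δg_obs = 979082.57 − 979433.28 = -350.71 mGal over Δh = 2357.9 − 738.6 = 1619.3 m
Equal Bouguer anomalies ⇒ Δg_obs + (0.3086 − 0.04193ρ)·Δh = 0
0.3086 − 0.04193ρ = −Δg_obs/Δh = 0.21658
ρ = (0.3086 − 0.21658) / 0.04193 = 2.19 g/cm³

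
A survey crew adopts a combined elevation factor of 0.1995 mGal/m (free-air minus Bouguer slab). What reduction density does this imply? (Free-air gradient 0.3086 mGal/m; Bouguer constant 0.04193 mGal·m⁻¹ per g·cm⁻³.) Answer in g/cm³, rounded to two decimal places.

0.1995 = 0.3086 − 0.04193 × ρ
ρ = (0.3086 − 0.1995) / 0.04193 = 2.60 g/cm³

2.60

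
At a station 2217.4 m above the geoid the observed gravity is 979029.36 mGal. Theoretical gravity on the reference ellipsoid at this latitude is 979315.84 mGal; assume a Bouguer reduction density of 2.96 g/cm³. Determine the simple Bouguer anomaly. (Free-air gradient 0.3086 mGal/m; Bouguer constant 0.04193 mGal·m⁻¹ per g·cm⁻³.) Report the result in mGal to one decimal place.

122.6

Free-air correction = 0.3086 × 2217.4 = 684.29 mGal
Free-air anomaly = 979029.36 − 979315.84 + (684.29) = 397.81 mGal
Bouguer slab correction = 0.04193 × 2.96 × 2217.4 = 275.21 mGal
Simple Bouguer anomaly = 397.81 − (275.21) = 122.60 mGal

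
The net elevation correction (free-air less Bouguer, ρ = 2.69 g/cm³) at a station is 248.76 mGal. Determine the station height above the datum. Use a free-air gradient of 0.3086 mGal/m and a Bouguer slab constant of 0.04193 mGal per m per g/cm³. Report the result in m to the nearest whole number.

Combined gradient = 0.3086 − 0.04193 × 2.69 = 0.1958083 mGal/m
h = 248.76 / 0.1958083 = 1270.43 m

1270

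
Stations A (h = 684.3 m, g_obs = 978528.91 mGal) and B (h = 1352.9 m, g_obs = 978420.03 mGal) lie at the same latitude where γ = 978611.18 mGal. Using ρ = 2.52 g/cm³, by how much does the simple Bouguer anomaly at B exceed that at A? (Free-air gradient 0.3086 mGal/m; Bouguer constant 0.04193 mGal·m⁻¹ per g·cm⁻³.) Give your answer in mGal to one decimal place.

Δg_SB(A) = 978528.91 − 978611.18 + 0.3086×684.3 − 0.04193×2.52×684.3 = 56.60 mGal
Δg_SB(B) = 978420.03 − 978611.18 + 0.3086×1352.9 − 0.04193×2.52×1352.9 = 83.40 mGal
Difference = 83.40 − (56.60) = 26.80 mGal

26.8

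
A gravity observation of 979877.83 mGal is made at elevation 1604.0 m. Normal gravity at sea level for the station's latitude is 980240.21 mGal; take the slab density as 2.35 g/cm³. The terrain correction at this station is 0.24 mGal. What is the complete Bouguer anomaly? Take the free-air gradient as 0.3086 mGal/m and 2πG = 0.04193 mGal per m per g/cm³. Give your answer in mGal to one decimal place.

Free-air correction = 0.3086 × 1604.0 = 494.99 mGal
Free-air anomaly = 979877.83 − 980240.21 + (494.99) = 132.61 mGal
Bouguer slab correction = 0.04193 × 2.35 × 1604.0 = 158.05 mGal
Simple Bouguer anomaly = 132.61 − (158.05) = -25.44 mGal
Complete Bouguer anomaly = -25.44 + 0.24 = -25.20 mGal

-25.2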